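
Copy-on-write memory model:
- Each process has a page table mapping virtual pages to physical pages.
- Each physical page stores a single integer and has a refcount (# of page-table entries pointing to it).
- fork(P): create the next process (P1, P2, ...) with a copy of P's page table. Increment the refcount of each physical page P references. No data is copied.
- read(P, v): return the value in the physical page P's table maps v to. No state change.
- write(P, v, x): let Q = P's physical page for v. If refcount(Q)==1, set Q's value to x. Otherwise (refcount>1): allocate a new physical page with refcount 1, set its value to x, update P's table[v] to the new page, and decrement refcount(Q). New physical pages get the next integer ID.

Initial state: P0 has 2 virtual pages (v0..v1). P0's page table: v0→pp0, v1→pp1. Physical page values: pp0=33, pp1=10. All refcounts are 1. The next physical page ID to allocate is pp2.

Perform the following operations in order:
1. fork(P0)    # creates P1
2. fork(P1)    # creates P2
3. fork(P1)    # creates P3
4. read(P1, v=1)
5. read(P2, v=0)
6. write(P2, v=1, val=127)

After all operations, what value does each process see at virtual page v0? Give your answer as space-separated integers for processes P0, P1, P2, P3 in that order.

Op 1: fork(P0) -> P1. 2 ppages; refcounts: pp0:2 pp1:2
Op 2: fork(P1) -> P2. 2 ppages; refcounts: pp0:3 pp1:3
Op 3: fork(P1) -> P3. 2 ppages; refcounts: pp0:4 pp1:4
Op 4: read(P1, v1) -> 10. No state change.
Op 5: read(P2, v0) -> 33. No state change.
Op 6: write(P2, v1, 127). refcount(pp1)=4>1 -> COPY to pp2. 3 ppages; refcounts: pp0:4 pp1:3 pp2:1
P0: v0 -> pp0 = 33
P1: v0 -> pp0 = 33
P2: v0 -> pp0 = 33
P3: v0 -> pp0 = 33

Answer: 33 33 33 33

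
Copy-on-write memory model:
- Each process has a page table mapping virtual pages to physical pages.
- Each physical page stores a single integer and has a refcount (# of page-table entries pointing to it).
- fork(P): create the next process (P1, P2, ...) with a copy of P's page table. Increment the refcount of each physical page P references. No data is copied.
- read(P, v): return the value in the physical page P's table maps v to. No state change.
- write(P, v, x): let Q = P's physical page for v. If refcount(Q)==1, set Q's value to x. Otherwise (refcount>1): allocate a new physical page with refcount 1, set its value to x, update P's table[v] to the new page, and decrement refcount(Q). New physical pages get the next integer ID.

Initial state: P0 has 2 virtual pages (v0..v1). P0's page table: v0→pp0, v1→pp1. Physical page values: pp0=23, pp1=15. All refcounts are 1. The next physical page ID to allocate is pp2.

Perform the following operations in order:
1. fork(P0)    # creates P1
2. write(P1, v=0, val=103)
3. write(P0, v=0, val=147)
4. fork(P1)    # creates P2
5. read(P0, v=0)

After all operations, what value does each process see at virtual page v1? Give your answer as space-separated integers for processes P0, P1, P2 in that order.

Answer: 15 15 15

Derivation:
Op 1: fork(P0) -> P1. 2 ppages; refcounts: pp0:2 pp1:2
Op 2: write(P1, v0, 103). refcount(pp0)=2>1 -> COPY to pp2. 3 ppages; refcounts: pp0:1 pp1:2 pp2:1
Op 3: write(P0, v0, 147). refcount(pp0)=1 -> write in place. 3 ppages; refcounts: pp0:1 pp1:2 pp2:1
Op 4: fork(P1) -> P2. 3 ppages; refcounts: pp0:1 pp1:3 pp2:2
Op 5: read(P0, v0) -> 147. No state change.
P0: v1 -> pp1 = 15
P1: v1 -> pp1 = 15
P2: v1 -> pp1 = 15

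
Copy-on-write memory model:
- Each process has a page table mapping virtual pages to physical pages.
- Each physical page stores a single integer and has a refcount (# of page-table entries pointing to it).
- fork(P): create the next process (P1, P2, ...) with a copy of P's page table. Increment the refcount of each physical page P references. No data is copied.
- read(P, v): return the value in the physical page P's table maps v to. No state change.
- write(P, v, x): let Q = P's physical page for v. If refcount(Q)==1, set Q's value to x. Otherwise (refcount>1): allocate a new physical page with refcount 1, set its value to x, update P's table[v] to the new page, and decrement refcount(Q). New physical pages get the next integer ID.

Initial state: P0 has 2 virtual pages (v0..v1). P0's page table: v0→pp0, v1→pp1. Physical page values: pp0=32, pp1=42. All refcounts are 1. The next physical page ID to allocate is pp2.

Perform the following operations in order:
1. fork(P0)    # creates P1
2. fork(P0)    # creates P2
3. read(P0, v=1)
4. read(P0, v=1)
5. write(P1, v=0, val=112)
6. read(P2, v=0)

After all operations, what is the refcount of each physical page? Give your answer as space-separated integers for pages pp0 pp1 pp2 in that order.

Op 1: fork(P0) -> P1. 2 ppages; refcounts: pp0:2 pp1:2
Op 2: fork(P0) -> P2. 2 ppages; refcounts: pp0:3 pp1:3
Op 3: read(P0, v1) -> 42. No state change.
Op 4: read(P0, v1) -> 42. No state change.
Op 5: write(P1, v0, 112). refcount(pp0)=3>1 -> COPY to pp2. 3 ppages; refcounts: pp0:2 pp1:3 pp2:1
Op 6: read(P2, v0) -> 32. No state change.

Answer: 2 3 1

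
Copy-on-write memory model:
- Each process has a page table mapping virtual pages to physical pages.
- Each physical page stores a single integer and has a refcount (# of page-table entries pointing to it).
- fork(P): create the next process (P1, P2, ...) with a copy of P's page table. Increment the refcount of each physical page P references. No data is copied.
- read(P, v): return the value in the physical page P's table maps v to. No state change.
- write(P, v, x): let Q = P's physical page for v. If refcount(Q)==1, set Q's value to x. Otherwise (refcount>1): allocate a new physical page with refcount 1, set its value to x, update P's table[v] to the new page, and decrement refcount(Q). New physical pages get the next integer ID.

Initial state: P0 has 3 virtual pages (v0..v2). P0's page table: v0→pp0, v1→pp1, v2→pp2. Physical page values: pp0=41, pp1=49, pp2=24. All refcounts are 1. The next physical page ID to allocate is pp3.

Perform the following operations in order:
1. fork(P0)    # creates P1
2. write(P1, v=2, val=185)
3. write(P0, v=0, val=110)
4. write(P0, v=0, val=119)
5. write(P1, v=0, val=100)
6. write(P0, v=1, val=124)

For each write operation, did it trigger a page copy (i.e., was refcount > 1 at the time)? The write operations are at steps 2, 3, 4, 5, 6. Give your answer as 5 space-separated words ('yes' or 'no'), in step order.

Op 1: fork(P0) -> P1. 3 ppages; refcounts: pp0:2 pp1:2 pp2:2
Op 2: write(P1, v2, 185). refcount(pp2)=2>1 -> COPY to pp3. 4 ppages; refcounts: pp0:2 pp1:2 pp2:1 pp3:1
Op 3: write(P0, v0, 110). refcount(pp0)=2>1 -> COPY to pp4. 5 ppages; refcounts: pp0:1 pp1:2 pp2:1 pp3:1 pp4:1
Op 4: write(P0, v0, 119). refcount(pp4)=1 -> write in place. 5 ppages; refcounts: pp0:1 pp1:2 pp2:1 pp3:1 pp4:1
Op 5: write(P1, v0, 100). refcount(pp0)=1 -> write in place. 5 ppages; refcounts: pp0:1 pp1:2 pp2:1 pp3:1 pp4:1
Op 6: write(P0, v1, 124). refcount(pp1)=2>1 -> COPY to pp5. 6 ppages; refcounts: pp0:1 pp1:1 pp2:1 pp3:1 pp4:1 pp5:1

yes yes no no yes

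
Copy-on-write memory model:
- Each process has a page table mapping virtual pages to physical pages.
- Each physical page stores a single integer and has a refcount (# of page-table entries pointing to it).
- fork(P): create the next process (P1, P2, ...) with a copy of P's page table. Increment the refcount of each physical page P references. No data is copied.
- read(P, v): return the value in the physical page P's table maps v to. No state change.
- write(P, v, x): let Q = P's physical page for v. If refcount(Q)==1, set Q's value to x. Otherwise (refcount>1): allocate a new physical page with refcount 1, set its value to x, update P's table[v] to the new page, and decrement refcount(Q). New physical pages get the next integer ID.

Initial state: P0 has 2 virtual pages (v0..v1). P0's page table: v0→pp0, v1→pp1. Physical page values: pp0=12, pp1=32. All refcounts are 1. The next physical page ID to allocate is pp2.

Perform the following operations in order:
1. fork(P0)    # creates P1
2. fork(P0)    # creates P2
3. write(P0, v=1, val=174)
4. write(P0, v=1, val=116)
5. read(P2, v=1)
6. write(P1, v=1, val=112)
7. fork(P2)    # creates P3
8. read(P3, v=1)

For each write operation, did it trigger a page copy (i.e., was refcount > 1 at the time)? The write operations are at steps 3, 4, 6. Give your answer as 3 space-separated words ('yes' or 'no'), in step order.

Op 1: fork(P0) -> P1. 2 ppages; refcounts: pp0:2 pp1:2
Op 2: fork(P0) -> P2. 2 ppages; refcounts: pp0:3 pp1:3
Op 3: write(P0, v1, 174). refcount(pp1)=3>1 -> COPY to pp2. 3 ppages; refcounts: pp0:3 pp1:2 pp2:1
Op 4: write(P0, v1, 116). refcount(pp2)=1 -> write in place. 3 ppages; refcounts: pp0:3 pp1:2 pp2:1
Op 5: read(P2, v1) -> 32. No state change.
Op 6: write(P1, v1, 112). refcount(pp1)=2>1 -> COPY to pp3. 4 ppages; refcounts: pp0:3 pp1:1 pp2:1 pp3:1
Op 7: fork(P2) -> P3. 4 ppages; refcounts: pp0:4 pp1:2 pp2:1 pp3:1
Op 8: read(P3, v1) -> 32. No state change.

yes no yes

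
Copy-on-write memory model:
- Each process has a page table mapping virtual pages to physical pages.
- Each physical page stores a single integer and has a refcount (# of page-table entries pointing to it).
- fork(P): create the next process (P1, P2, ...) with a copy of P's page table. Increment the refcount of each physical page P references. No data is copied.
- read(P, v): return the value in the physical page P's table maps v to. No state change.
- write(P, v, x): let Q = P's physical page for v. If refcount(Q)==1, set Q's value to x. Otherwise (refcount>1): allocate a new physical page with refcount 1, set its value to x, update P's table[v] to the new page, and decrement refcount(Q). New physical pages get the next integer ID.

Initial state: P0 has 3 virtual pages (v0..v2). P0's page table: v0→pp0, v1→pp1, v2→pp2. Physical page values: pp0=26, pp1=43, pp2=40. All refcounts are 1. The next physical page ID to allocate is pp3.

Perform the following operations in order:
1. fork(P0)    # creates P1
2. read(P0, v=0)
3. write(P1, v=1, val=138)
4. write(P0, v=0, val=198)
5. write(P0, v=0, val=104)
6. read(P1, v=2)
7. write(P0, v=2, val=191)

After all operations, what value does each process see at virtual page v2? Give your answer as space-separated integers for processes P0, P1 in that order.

Op 1: fork(P0) -> P1. 3 ppages; refcounts: pp0:2 pp1:2 pp2:2
Op 2: read(P0, v0) -> 26. No state change.
Op 3: write(P1, v1, 138). refcount(pp1)=2>1 -> COPY to pp3. 4 ppages; refcounts: pp0:2 pp1:1 pp2:2 pp3:1
Op 4: write(P0, v0, 198). refcount(pp0)=2>1 -> COPY to pp4. 5 ppages; refcounts: pp0:1 pp1:1 pp2:2 pp3:1 pp4:1
Op 5: write(P0, v0, 104). refcount(pp4)=1 -> write in place. 5 ppages; refcounts: pp0:1 pp1:1 pp2:2 pp3:1 pp4:1
Op 6: read(P1, v2) -> 40. No state change.
Op 7: write(P0, v2, 191). refcount(pp2)=2>1 -> COPY to pp5. 6 ppages; refcounts: pp0:1 pp1:1 pp2:1 pp3:1 pp4:1 pp5:1
P0: v2 -> pp5 = 191
P1: v2 -> pp2 = 40

Answer: 191 40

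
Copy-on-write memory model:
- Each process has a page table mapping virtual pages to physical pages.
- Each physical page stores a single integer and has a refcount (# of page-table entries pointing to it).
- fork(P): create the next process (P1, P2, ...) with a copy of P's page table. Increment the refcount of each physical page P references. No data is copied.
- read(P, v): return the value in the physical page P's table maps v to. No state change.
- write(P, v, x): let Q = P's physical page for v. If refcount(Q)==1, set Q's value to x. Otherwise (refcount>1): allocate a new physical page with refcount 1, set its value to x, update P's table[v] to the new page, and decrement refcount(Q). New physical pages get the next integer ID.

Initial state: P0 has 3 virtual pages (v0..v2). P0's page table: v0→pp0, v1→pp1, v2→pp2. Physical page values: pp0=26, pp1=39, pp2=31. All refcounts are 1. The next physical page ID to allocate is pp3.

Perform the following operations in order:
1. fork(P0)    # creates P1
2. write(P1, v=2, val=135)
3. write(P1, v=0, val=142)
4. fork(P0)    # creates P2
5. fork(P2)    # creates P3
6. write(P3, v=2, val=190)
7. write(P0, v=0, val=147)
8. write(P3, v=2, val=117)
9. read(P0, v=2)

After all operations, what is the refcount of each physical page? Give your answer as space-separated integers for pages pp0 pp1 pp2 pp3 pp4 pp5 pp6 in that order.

Answer: 2 4 2 1 1 1 1

Derivation:
Op 1: fork(P0) -> P1. 3 ppages; refcounts: pp0:2 pp1:2 pp2:2
Op 2: write(P1, v2, 135). refcount(pp2)=2>1 -> COPY to pp3. 4 ppages; refcounts: pp0:2 pp1:2 pp2:1 pp3:1
Op 3: write(P1, v0, 142). refcount(pp0)=2>1 -> COPY to pp4. 5 ppages; refcounts: pp0:1 pp1:2 pp2:1 pp3:1 pp4:1
Op 4: fork(P0) -> P2. 5 ppages; refcounts: pp0:2 pp1:3 pp2:2 pp3:1 pp4:1
Op 5: fork(P2) -> P3. 5 ppages; refcounts: pp0:3 pp1:4 pp2:3 pp3:1 pp4:1
Op 6: write(P3, v2, 190). refcount(pp2)=3>1 -> COPY to pp5. 6 ppages; refcounts: pp0:3 pp1:4 pp2:2 pp3:1 pp4:1 pp5:1
Op 7: write(P0, v0, 147). refcount(pp0)=3>1 -> COPY to pp6. 7 ppages; refcounts: pp0:2 pp1:4 pp2:2 pp3:1 pp4:1 pp5:1 pp6:1
Op 8: write(P3, v2, 117). refcount(pp5)=1 -> write in place. 7 ppages; refcounts: pp0:2 pp1:4 pp2:2 pp3:1 pp4:1 pp5:1 pp6:1
Op 9: read(P0, v2) -> 31. No state change.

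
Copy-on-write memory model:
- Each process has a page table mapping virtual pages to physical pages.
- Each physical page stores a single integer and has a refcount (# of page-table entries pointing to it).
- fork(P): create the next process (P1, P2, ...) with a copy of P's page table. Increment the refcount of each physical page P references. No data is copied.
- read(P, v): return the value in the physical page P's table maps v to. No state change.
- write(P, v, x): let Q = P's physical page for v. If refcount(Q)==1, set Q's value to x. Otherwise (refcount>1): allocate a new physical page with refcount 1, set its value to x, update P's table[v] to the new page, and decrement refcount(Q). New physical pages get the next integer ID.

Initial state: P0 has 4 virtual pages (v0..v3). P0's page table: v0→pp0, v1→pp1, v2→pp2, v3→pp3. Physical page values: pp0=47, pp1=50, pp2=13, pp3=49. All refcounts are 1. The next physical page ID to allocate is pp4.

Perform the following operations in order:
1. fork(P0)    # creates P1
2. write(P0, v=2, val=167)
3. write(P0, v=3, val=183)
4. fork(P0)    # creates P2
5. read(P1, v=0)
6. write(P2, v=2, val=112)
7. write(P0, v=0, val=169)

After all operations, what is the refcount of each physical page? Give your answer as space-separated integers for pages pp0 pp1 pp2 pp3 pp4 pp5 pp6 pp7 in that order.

Op 1: fork(P0) -> P1. 4 ppages; refcounts: pp0:2 pp1:2 pp2:2 pp3:2
Op 2: write(P0, v2, 167). refcount(pp2)=2>1 -> COPY to pp4. 5 ppages; refcounts: pp0:2 pp1:2 pp2:1 pp3:2 pp4:1
Op 3: write(P0, v3, 183). refcount(pp3)=2>1 -> COPY to pp5. 6 ppages; refcounts: pp0:2 pp1:2 pp2:1 pp3:1 pp4:1 pp5:1
Op 4: fork(P0) -> P2. 6 ppages; refcounts: pp0:3 pp1:3 pp2:1 pp3:1 pp4:2 pp5:2
Op 5: read(P1, v0) -> 47. No state change.
Op 6: write(P2, v2, 112). refcount(pp4)=2>1 -> COPY to pp6. 7 ppages; refcounts: pp0:3 pp1:3 pp2:1 pp3:1 pp4:1 pp5:2 pp6:1
Op 7: write(P0, v0, 169). refcount(pp0)=3>1 -> COPY to pp7. 8 ppages; refcounts: pp0:2 pp1:3 pp2:1 pp3:1 pp4:1 pp5:2 pp6:1 pp7:1

Answer: 2 3 1 1 1 2 1 1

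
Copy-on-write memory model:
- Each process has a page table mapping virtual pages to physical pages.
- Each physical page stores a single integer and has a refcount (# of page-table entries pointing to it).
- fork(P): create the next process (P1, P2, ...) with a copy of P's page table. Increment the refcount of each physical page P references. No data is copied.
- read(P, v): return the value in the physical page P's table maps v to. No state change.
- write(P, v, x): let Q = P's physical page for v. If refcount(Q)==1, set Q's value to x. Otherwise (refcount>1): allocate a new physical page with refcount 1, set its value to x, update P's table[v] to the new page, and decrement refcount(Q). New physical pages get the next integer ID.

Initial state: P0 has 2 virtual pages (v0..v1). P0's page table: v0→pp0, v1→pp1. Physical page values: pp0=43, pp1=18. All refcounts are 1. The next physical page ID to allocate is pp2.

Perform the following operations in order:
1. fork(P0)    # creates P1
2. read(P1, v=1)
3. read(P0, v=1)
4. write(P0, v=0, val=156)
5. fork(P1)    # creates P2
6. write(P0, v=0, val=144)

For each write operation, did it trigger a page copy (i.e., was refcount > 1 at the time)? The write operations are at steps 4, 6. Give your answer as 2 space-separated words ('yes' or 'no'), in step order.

Op 1: fork(P0) -> P1. 2 ppages; refcounts: pp0:2 pp1:2
Op 2: read(P1, v1) -> 18. No state change.
Op 3: read(P0, v1) -> 18. No state change.
Op 4: write(P0, v0, 156). refcount(pp0)=2>1 -> COPY to pp2. 3 ppages; refcounts: pp0:1 pp1:2 pp2:1
Op 5: fork(P1) -> P2. 3 ppages; refcounts: pp0:2 pp1:3 pp2:1
Op 6: write(P0, v0, 144). refcount(pp2)=1 -> write in place. 3 ppages; refcounts: pp0:2 pp1:3 pp2:1

yes no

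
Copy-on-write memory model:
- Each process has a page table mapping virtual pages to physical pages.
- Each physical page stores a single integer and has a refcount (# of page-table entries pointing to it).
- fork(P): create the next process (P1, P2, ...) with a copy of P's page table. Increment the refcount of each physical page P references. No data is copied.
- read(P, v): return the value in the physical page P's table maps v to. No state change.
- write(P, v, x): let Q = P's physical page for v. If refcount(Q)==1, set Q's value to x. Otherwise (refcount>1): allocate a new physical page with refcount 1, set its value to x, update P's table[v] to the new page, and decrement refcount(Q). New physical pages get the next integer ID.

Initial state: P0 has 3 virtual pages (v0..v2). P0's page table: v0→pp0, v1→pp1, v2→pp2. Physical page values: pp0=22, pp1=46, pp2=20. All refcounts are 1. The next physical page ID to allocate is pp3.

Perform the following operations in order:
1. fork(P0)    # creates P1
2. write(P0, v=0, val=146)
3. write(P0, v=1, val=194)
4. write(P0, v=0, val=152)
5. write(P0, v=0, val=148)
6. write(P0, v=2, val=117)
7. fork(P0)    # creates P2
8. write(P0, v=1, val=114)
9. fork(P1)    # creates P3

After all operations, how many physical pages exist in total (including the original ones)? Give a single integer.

Answer: 7

Derivation:
Op 1: fork(P0) -> P1. 3 ppages; refcounts: pp0:2 pp1:2 pp2:2
Op 2: write(P0, v0, 146). refcount(pp0)=2>1 -> COPY to pp3. 4 ppages; refcounts: pp0:1 pp1:2 pp2:2 pp3:1
Op 3: write(P0, v1, 194). refcount(pp1)=2>1 -> COPY to pp4. 5 ppages; refcounts: pp0:1 pp1:1 pp2:2 pp3:1 pp4:1
Op 4: write(P0, v0, 152). refcount(pp3)=1 -> write in place. 5 ppages; refcounts: pp0:1 pp1:1 pp2:2 pp3:1 pp4:1
Op 5: write(P0, v0, 148). refcount(pp3)=1 -> write in place. 5 ppages; refcounts: pp0:1 pp1:1 pp2:2 pp3:1 pp4:1
Op 6: write(P0, v2, 117). refcount(pp2)=2>1 -> COPY to pp5. 6 ppages; refcounts: pp0:1 pp1:1 pp2:1 pp3:1 pp4:1 pp5:1
Op 7: fork(P0) -> P2. 6 ppages; refcounts: pp0:1 pp1:1 pp2:1 pp3:2 pp4:2 pp5:2
Op 8: write(P0, v1, 114). refcount(pp4)=2>1 -> COPY to pp6. 7 ppages; refcounts: pp0:1 pp1:1 pp2:1 pp3:2 pp4:1 pp5:2 pp6:1
Op 9: fork(P1) -> P3. 7 ppages; refcounts: pp0:2 pp1:2 pp2:2 pp3:2 pp4:1 pp5:2 pp6:1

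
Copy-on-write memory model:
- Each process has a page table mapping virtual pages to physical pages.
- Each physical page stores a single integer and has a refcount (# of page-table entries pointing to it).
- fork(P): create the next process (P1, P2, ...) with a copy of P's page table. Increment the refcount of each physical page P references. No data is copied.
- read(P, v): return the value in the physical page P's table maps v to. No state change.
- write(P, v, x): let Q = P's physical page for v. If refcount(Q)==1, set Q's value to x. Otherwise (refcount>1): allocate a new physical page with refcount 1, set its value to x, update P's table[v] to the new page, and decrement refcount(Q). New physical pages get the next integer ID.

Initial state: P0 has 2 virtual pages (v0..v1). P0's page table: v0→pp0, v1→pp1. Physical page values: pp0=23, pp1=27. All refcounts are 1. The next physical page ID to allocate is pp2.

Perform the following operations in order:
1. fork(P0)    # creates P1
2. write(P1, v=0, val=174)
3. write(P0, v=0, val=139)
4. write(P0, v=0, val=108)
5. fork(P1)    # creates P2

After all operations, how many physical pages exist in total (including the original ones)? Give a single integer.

Answer: 3

Derivation:
Op 1: fork(P0) -> P1. 2 ppages; refcounts: pp0:2 pp1:2
Op 2: write(P1, v0, 174). refcount(pp0)=2>1 -> COPY to pp2. 3 ppages; refcounts: pp0:1 pp1:2 pp2:1
Op 3: write(P0, v0, 139). refcount(pp0)=1 -> write in place. 3 ppages; refcounts: pp0:1 pp1:2 pp2:1
Op 4: write(P0, v0, 108). refcount(pp0)=1 -> write in place. 3 ppages; refcounts: pp0:1 pp1:2 pp2:1
Op 5: fork(P1) -> P2. 3 ppages; refcounts: pp0:1 pp1:3 pp2:2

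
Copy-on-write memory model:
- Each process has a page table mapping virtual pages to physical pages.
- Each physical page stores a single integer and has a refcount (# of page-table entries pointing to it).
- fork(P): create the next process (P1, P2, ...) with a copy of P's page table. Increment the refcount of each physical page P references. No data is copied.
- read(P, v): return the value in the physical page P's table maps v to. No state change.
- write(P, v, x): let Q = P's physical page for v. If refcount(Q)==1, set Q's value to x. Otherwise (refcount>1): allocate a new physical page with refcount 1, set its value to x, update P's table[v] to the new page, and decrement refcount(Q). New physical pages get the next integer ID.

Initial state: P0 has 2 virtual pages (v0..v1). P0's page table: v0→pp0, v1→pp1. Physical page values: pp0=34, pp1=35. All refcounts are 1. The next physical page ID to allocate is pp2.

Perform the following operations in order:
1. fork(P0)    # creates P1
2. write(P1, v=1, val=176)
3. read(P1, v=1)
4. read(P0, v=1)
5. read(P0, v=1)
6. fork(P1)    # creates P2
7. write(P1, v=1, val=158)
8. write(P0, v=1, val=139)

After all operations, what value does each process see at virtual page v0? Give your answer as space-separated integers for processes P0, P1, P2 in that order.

Answer: 34 34 34

Derivation:
Op 1: fork(P0) -> P1. 2 ppages; refcounts: pp0:2 pp1:2
Op 2: write(P1, v1, 176). refcount(pp1)=2>1 -> COPY to pp2. 3 ppages; refcounts: pp0:2 pp1:1 pp2:1
Op 3: read(P1, v1) -> 176. No state change.
Op 4: read(P0, v1) -> 35. No state change.
Op 5: read(P0, v1) -> 35. No state change.
Op 6: fork(P1) -> P2. 3 ppages; refcounts: pp0:3 pp1:1 pp2:2
Op 7: write(P1, v1, 158). refcount(pp2)=2>1 -> COPY to pp3. 4 ppages; refcounts: pp0:3 pp1:1 pp2:1 pp3:1
Op 8: write(P0, v1, 139). refcount(pp1)=1 -> write in place. 4 ppages; refcounts: pp0:3 pp1:1 pp2:1 pp3:1
P0: v0 -> pp0 = 34
P1: v0 -> pp0 = 34
P2: v0 -> pp0 = 34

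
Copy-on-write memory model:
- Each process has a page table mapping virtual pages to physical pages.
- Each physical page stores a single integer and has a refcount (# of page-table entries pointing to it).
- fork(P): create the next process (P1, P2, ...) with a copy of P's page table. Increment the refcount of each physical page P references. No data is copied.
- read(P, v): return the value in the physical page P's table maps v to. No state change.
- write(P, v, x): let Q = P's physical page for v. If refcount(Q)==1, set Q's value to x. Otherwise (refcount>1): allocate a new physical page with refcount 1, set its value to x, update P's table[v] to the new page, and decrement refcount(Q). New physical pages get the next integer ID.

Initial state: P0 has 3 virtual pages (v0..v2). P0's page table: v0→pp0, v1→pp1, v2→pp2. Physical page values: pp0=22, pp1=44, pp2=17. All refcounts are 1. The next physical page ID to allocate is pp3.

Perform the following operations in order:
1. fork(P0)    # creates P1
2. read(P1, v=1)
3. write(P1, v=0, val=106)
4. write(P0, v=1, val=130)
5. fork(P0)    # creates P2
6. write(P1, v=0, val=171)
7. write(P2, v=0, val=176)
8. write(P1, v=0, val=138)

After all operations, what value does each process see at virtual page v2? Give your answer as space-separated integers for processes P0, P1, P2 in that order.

Op 1: fork(P0) -> P1. 3 ppages; refcounts: pp0:2 pp1:2 pp2:2
Op 2: read(P1, v1) -> 44. No state change.
Op 3: write(P1, v0, 106). refcount(pp0)=2>1 -> COPY to pp3. 4 ppages; refcounts: pp0:1 pp1:2 pp2:2 pp3:1
Op 4: write(P0, v1, 130). refcount(pp1)=2>1 -> COPY to pp4. 5 ppages; refcounts: pp0:1 pp1:1 pp2:2 pp3:1 pp4:1
Op 5: fork(P0) -> P2. 5 ppages; refcounts: pp0:2 pp1:1 pp2:3 pp3:1 pp4:2
Op 6: write(P1, v0, 171). refcount(pp3)=1 -> write in place. 5 ppages; refcounts: pp0:2 pp1:1 pp2:3 pp3:1 pp4:2
Op 7: write(P2, v0, 176). refcount(pp0)=2>1 -> COPY to pp5. 6 ppages; refcounts: pp0:1 pp1:1 pp2:3 pp3:1 pp4:2 pp5:1
Op 8: write(P1, v0, 138). refcount(pp3)=1 -> write in place. 6 ppages; refcounts: pp0:1 pp1:1 pp2:3 pp3:1 pp4:2 pp5:1
P0: v2 -> pp2 = 17
P1: v2 -> pp2 = 17
P2: v2 -> pp2 = 17

Answer: 17 17 17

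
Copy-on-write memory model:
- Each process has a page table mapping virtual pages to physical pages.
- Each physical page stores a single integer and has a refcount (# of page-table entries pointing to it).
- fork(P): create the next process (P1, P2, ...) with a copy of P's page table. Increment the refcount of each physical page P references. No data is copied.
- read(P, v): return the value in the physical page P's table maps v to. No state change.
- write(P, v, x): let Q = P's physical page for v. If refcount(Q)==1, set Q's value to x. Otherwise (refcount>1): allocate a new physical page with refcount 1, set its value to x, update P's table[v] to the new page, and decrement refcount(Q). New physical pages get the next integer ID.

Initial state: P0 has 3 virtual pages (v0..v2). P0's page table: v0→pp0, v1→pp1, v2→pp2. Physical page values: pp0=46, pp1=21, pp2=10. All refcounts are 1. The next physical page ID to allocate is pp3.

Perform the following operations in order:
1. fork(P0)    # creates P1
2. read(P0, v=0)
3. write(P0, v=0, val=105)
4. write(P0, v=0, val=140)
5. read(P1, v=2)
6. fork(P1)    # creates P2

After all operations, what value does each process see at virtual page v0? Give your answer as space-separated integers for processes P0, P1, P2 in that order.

Op 1: fork(P0) -> P1. 3 ppages; refcounts: pp0:2 pp1:2 pp2:2
Op 2: read(P0, v0) -> 46. No state change.
Op 3: write(P0, v0, 105). refcount(pp0)=2>1 -> COPY to pp3. 4 ppages; refcounts: pp0:1 pp1:2 pp2:2 pp3:1
Op 4: write(P0, v0, 140). refcount(pp3)=1 -> write in place. 4 ppages; refcounts: pp0:1 pp1:2 pp2:2 pp3:1
Op 5: read(P1, v2) -> 10. No state change.
Op 6: fork(P1) -> P2. 4 ppages; refcounts: pp0:2 pp1:3 pp2:3 pp3:1
P0: v0 -> pp3 = 140
P1: v0 -> pp0 = 46
P2: v0 -> pp0 = 46

Answer: 140 46 46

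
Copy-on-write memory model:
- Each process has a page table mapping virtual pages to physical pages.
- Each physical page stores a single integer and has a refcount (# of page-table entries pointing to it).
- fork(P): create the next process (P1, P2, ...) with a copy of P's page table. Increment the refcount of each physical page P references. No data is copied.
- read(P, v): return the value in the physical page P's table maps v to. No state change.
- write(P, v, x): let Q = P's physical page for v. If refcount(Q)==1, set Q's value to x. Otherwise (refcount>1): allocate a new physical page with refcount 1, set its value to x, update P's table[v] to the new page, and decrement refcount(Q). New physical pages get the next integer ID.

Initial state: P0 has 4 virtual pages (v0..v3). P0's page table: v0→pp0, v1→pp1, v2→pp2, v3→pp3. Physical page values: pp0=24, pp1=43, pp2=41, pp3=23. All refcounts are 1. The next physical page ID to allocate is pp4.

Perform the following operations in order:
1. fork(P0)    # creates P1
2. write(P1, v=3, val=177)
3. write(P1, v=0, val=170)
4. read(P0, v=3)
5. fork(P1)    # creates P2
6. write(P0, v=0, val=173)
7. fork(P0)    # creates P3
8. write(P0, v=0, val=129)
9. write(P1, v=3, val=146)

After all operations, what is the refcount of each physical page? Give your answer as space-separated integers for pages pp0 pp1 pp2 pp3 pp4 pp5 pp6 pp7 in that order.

Op 1: fork(P0) -> P1. 4 ppages; refcounts: pp0:2 pp1:2 pp2:2 pp3:2
Op 2: write(P1, v3, 177). refcount(pp3)=2>1 -> COPY to pp4. 5 ppages; refcounts: pp0:2 pp1:2 pp2:2 pp3:1 pp4:1
Op 3: write(P1, v0, 170). refcount(pp0)=2>1 -> COPY to pp5. 6 ppages; refcounts: pp0:1 pp1:2 pp2:2 pp3:1 pp4:1 pp5:1
Op 4: read(P0, v3) -> 23. No state change.
Op 5: fork(P1) -> P2. 6 ppages; refcounts: pp0:1 pp1:3 pp2:3 pp3:1 pp4:2 pp5:2
Op 6: write(P0, v0, 173). refcount(pp0)=1 -> write in place. 6 ppages; refcounts: pp0:1 pp1:3 pp2:3 pp3:1 pp4:2 pp5:2
Op 7: fork(P0) -> P3. 6 ppages; refcounts: pp0:2 pp1:4 pp2:4 pp3:2 pp4:2 pp5:2
Op 8: write(P0, v0, 129). refcount(pp0)=2>1 -> COPY to pp6. 7 ppages; refcounts: pp0:1 pp1:4 pp2:4 pp3:2 pp4:2 pp5:2 pp6:1
Op 9: write(P1, v3, 146). refcount(pp4)=2>1 -> COPY to pp7. 8 ppages; refcounts: pp0:1 pp1:4 pp2:4 pp3:2 pp4:1 pp5:2 pp6:1 pp7:1

Answer: 1 4 4 2 1 2 1 1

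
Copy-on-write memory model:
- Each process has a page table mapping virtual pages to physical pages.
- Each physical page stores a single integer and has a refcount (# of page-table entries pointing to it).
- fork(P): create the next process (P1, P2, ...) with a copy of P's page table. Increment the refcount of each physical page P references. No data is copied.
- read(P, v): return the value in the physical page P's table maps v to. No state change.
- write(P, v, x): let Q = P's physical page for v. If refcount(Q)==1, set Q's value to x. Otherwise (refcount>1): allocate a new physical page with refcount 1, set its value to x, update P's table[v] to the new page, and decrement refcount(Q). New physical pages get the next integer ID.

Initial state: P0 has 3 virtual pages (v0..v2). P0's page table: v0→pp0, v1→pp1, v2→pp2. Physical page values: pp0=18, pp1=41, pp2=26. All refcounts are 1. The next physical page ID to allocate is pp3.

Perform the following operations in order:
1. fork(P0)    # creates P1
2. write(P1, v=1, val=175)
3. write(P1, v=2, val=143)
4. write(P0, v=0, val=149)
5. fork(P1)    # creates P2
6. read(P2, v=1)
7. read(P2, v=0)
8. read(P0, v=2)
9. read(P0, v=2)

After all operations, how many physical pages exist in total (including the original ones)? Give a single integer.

Answer: 6

Derivation:
Op 1: fork(P0) -> P1. 3 ppages; refcounts: pp0:2 pp1:2 pp2:2
Op 2: write(P1, v1, 175). refcount(pp1)=2>1 -> COPY to pp3. 4 ppages; refcounts: pp0:2 pp1:1 pp2:2 pp3:1
Op 3: write(P1, v2, 143). refcount(pp2)=2>1 -> COPY to pp4. 5 ppages; refcounts: pp0:2 pp1:1 pp2:1 pp3:1 pp4:1
Op 4: write(P0, v0, 149). refcount(pp0)=2>1 -> COPY to pp5. 6 ppages; refcounts: pp0:1 pp1:1 pp2:1 pp3:1 pp4:1 pp5:1
Op 5: fork(P1) -> P2. 6 ppages; refcounts: pp0:2 pp1:1 pp2:1 pp3:2 pp4:2 pp5:1
Op 6: read(P2, v1) -> 175. No state change.
Op 7: read(P2, v0) -> 18. No state change.
Op 8: read(P0, v2) -> 26. No state change.
Op 9: read(P0, v2) -> 26. No state change.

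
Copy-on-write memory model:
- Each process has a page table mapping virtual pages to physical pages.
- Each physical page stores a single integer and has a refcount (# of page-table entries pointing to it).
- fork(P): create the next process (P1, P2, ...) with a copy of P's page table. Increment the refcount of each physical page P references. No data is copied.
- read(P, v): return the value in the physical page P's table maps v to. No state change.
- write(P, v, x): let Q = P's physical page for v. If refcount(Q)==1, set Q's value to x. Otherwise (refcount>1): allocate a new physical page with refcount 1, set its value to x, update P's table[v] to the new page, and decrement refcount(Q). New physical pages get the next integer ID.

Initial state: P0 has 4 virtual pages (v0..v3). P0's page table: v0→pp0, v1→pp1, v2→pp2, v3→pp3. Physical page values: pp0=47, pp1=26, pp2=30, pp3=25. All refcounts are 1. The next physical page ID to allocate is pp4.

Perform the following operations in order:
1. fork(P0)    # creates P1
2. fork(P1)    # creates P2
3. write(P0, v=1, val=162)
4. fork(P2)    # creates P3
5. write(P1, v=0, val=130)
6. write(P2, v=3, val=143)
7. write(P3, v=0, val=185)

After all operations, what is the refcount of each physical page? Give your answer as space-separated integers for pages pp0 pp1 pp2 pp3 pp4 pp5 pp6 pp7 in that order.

Op 1: fork(P0) -> P1. 4 ppages; refcounts: pp0:2 pp1:2 pp2:2 pp3:2
Op 2: fork(P1) -> P2. 4 ppages; refcounts: pp0:3 pp1:3 pp2:3 pp3:3
Op 3: write(P0, v1, 162). refcount(pp1)=3>1 -> COPY to pp4. 5 ppages; refcounts: pp0:3 pp1:2 pp2:3 pp3:3 pp4:1
Op 4: fork(P2) -> P3. 5 ppages; refcounts: pp0:4 pp1:3 pp2:4 pp3:4 pp4:1
Op 5: write(P1, v0, 130). refcount(pp0)=4>1 -> COPY to pp5. 6 ppages; refcounts: pp0:3 pp1:3 pp2:4 pp3:4 pp4:1 pp5:1
Op 6: write(P2, v3, 143). refcount(pp3)=4>1 -> COPY to pp6. 7 ppages; refcounts: pp0:3 pp1:3 pp2:4 pp3:3 pp4:1 pp5:1 pp6:1
Op 7: write(P3, v0, 185). refcount(pp0)=3>1 -> COPY to pp7. 8 ppages; refcounts: pp0:2 pp1:3 pp2:4 pp3:3 pp4:1 pp5:1 pp6:1 pp7:1

Answer: 2 3 4 3 1 1 1 1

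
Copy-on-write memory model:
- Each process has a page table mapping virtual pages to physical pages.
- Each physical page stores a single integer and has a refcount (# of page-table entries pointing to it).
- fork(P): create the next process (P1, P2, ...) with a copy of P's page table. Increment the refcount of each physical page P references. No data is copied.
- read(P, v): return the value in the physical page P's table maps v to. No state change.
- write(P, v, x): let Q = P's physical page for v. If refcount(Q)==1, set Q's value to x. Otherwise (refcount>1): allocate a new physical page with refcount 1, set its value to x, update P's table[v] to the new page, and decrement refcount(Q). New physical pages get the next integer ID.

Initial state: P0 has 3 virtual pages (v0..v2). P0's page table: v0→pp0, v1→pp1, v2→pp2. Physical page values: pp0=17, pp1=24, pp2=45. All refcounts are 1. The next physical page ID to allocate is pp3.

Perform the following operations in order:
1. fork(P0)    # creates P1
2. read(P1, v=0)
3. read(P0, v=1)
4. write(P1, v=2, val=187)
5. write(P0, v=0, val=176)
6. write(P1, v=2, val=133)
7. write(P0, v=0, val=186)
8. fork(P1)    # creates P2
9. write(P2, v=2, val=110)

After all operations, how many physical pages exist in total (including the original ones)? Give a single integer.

Answer: 6

Derivation:
Op 1: fork(P0) -> P1. 3 ppages; refcounts: pp0:2 pp1:2 pp2:2
Op 2: read(P1, v0) -> 17. No state change.
Op 3: read(P0, v1) -> 24. No state change.
Op 4: write(P1, v2, 187). refcount(pp2)=2>1 -> COPY to pp3. 4 ppages; refcounts: pp0:2 pp1:2 pp2:1 pp3:1
Op 5: write(P0, v0, 176). refcount(pp0)=2>1 -> COPY to pp4. 5 ppages; refcounts: pp0:1 pp1:2 pp2:1 pp3:1 pp4:1
Op 6: write(P1, v2, 133). refcount(pp3)=1 -> write in place. 5 ppages; refcounts: pp0:1 pp1:2 pp2:1 pp3:1 pp4:1
Op 7: write(P0, v0, 186). refcount(pp4)=1 -> write in place. 5 ppages; refcounts: pp0:1 pp1:2 pp2:1 pp3:1 pp4:1
Op 8: fork(P1) -> P2. 5 ppages; refcounts: pp0:2 pp1:3 pp2:1 pp3:2 pp4:1
Op 9: write(P2, v2, 110). refcount(pp3)=2>1 -> COPY to pp5. 6 ppages; refcounts: pp0:2 pp1:3 pp2:1 pp3:1 pp4:1 pp5:1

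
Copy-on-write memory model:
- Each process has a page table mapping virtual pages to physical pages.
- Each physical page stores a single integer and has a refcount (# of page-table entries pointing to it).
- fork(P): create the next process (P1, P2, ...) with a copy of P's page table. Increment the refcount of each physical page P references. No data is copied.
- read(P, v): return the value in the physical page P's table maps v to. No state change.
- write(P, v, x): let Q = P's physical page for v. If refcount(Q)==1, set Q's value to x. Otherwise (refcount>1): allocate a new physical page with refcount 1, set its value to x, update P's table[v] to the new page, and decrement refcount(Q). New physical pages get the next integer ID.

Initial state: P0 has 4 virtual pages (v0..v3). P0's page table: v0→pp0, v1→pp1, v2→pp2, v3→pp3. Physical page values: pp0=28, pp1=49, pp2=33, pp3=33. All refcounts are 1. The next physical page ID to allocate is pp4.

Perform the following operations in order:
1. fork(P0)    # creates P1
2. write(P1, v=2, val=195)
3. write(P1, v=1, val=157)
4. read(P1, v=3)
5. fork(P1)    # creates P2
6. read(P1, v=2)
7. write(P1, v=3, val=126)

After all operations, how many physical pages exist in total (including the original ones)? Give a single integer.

Op 1: fork(P0) -> P1. 4 ppages; refcounts: pp0:2 pp1:2 pp2:2 pp3:2
Op 2: write(P1, v2, 195). refcount(pp2)=2>1 -> COPY to pp4. 5 ppages; refcounts: pp0:2 pp1:2 pp2:1 pp3:2 pp4:1
Op 3: write(P1, v1, 157). refcount(pp1)=2>1 -> COPY to pp5. 6 ppages; refcounts: pp0:2 pp1:1 pp2:1 pp3:2 pp4:1 pp5:1
Op 4: read(P1, v3) -> 33. No state change.
Op 5: fork(P1) -> P2. 6 ppages; refcounts: pp0:3 pp1:1 pp2:1 pp3:3 pp4:2 pp5:2
Op 6: read(P1, v2) -> 195. No state change.
Op 7: write(P1, v3, 126). refcount(pp3)=3>1 -> COPY to pp6. 7 ppages; refcounts: pp0:3 pp1:1 pp2:1 pp3:2 pp4:2 pp5:2 pp6:1

Answer: 7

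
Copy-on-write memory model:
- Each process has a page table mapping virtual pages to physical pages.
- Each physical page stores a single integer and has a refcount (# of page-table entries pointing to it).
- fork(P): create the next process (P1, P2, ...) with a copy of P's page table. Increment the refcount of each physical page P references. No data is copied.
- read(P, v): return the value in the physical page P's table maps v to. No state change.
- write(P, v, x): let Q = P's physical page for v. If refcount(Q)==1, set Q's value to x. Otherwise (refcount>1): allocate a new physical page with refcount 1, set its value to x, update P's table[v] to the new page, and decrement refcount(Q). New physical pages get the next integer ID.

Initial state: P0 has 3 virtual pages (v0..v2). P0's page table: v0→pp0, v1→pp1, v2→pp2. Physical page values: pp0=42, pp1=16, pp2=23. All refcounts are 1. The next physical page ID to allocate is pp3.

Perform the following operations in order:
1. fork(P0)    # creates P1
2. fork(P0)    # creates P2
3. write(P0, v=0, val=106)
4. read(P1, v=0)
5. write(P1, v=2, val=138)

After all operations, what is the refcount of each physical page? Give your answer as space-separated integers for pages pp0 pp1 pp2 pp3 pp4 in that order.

Op 1: fork(P0) -> P1. 3 ppages; refcounts: pp0:2 pp1:2 pp2:2
Op 2: fork(P0) -> P2. 3 ppages; refcounts: pp0:3 pp1:3 pp2:3
Op 3: write(P0, v0, 106). refcount(pp0)=3>1 -> COPY to pp3. 4 ppages; refcounts: pp0:2 pp1:3 pp2:3 pp3:1
Op 4: read(P1, v0) -> 42. No state change.
Op 5: write(P1, v2, 138). refcount(pp2)=3>1 -> COPY to pp4. 5 ppages; refcounts: pp0:2 pp1:3 pp2:2 pp3:1 pp4:1

Answer: 2 3 2 1 1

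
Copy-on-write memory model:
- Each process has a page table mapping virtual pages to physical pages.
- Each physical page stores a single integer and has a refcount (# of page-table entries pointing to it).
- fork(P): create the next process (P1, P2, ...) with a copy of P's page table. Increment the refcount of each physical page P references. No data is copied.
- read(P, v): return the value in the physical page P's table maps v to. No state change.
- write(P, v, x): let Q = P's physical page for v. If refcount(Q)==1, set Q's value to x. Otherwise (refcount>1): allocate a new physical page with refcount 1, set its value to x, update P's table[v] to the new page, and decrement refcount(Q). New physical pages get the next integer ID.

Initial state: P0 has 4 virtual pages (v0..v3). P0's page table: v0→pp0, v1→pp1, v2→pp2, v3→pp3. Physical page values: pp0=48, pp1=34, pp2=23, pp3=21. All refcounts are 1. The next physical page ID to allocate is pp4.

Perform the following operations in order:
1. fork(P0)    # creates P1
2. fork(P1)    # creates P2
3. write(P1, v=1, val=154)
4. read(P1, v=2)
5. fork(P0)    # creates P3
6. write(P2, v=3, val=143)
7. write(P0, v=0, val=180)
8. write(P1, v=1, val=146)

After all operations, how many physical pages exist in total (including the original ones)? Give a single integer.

Op 1: fork(P0) -> P1. 4 ppages; refcounts: pp0:2 pp1:2 pp2:2 pp3:2
Op 2: fork(P1) -> P2. 4 ppages; refcounts: pp0:3 pp1:3 pp2:3 pp3:3
Op 3: write(P1, v1, 154). refcount(pp1)=3>1 -> COPY to pp4. 5 ppages; refcounts: pp0:3 pp1:2 pp2:3 pp3:3 pp4:1
Op 4: read(P1, v2) -> 23. No state change.
Op 5: fork(P0) -> P3. 5 ppages; refcounts: pp0:4 pp1:3 pp2:4 pp3:4 pp4:1
Op 6: write(P2, v3, 143). refcount(pp3)=4>1 -> COPY to pp5. 6 ppages; refcounts: pp0:4 pp1:3 pp2:4 pp3:3 pp4:1 pp5:1
Op 7: write(P0, v0, 180). refcount(pp0)=4>1 -> COPY to pp6. 7 ppages; refcounts: pp0:3 pp1:3 pp2:4 pp3:3 pp4:1 pp5:1 pp6:1
Op 8: write(P1, v1, 146). refcount(pp4)=1 -> write in place. 7 ppages; refcounts: pp0:3 pp1:3 pp2:4 pp3:3 pp4:1 pp5:1 pp6:1

Answer: 7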